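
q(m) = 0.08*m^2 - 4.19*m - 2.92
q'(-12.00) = -6.11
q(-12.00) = 58.88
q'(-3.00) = -4.67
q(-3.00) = 10.37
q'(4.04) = -3.54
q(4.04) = -18.54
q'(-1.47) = -4.43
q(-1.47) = 3.41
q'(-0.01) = -4.19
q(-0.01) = -2.88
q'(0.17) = -4.16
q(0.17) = -3.63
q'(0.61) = -4.09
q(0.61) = -5.45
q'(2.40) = -3.81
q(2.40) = -12.52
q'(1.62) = -3.93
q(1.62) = -9.50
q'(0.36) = -4.13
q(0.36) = -4.42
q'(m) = 0.16*m - 4.19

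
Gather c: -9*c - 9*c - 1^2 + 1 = -18*c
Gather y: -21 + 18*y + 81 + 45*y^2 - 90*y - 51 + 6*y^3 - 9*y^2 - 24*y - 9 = 6*y^3 + 36*y^2 - 96*y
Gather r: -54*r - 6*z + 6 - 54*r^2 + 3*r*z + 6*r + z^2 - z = -54*r^2 + r*(3*z - 48) + z^2 - 7*z + 6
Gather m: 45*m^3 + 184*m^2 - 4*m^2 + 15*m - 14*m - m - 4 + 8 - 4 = 45*m^3 + 180*m^2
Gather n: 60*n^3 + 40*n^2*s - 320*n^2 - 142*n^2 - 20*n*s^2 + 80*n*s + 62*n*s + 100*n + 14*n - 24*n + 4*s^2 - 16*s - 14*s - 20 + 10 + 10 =60*n^3 + n^2*(40*s - 462) + n*(-20*s^2 + 142*s + 90) + 4*s^2 - 30*s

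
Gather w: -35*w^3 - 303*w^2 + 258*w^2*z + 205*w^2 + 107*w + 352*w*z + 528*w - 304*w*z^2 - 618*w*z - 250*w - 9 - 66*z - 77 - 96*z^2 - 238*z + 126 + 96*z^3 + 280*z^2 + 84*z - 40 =-35*w^3 + w^2*(258*z - 98) + w*(-304*z^2 - 266*z + 385) + 96*z^3 + 184*z^2 - 220*z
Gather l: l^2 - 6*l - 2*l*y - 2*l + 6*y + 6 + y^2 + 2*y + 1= l^2 + l*(-2*y - 8) + y^2 + 8*y + 7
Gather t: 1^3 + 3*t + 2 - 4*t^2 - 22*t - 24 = -4*t^2 - 19*t - 21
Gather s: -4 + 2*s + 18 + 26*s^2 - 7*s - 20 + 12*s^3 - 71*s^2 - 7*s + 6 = 12*s^3 - 45*s^2 - 12*s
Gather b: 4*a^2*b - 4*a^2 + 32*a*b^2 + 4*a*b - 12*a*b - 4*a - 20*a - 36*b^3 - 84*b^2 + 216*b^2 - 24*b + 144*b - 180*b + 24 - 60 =-4*a^2 - 24*a - 36*b^3 + b^2*(32*a + 132) + b*(4*a^2 - 8*a - 60) - 36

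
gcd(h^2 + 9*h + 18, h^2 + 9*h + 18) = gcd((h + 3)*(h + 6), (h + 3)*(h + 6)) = h^2 + 9*h + 18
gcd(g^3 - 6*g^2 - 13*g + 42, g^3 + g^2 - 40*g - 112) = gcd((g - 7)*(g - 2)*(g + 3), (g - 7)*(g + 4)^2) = g - 7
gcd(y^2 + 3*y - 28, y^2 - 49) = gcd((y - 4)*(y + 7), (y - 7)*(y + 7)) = y + 7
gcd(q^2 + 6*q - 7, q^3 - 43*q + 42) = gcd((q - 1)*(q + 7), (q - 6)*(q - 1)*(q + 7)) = q^2 + 6*q - 7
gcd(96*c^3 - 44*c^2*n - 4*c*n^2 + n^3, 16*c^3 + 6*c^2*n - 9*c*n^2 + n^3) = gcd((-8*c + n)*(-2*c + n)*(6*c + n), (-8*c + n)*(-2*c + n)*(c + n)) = 16*c^2 - 10*c*n + n^2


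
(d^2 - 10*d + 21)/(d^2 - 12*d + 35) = (d - 3)/(d - 5)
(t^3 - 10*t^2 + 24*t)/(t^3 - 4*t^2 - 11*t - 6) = t*(t - 4)/(t^2 + 2*t + 1)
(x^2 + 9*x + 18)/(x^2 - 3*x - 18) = (x + 6)/(x - 6)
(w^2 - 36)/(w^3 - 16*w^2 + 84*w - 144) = (w + 6)/(w^2 - 10*w + 24)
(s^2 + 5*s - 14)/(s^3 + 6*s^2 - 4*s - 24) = (s + 7)/(s^2 + 8*s + 12)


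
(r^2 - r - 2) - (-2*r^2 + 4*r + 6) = 3*r^2 - 5*r - 8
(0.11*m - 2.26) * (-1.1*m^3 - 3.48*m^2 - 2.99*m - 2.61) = -0.121*m^4 + 2.1032*m^3 + 7.5359*m^2 + 6.4703*m + 5.8986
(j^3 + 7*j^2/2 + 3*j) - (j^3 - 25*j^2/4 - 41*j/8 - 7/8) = 39*j^2/4 + 65*j/8 + 7/8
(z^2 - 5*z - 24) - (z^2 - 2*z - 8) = -3*z - 16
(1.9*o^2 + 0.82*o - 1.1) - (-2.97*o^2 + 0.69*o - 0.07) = 4.87*o^2 + 0.13*o - 1.03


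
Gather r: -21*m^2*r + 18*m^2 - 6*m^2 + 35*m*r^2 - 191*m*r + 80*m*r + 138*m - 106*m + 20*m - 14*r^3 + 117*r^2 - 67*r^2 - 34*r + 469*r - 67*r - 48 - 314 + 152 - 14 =12*m^2 + 52*m - 14*r^3 + r^2*(35*m + 50) + r*(-21*m^2 - 111*m + 368) - 224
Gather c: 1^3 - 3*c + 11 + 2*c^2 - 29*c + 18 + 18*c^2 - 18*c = 20*c^2 - 50*c + 30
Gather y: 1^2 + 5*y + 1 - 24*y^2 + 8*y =-24*y^2 + 13*y + 2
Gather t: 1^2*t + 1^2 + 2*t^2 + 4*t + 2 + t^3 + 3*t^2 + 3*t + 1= t^3 + 5*t^2 + 8*t + 4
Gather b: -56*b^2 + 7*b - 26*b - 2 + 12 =-56*b^2 - 19*b + 10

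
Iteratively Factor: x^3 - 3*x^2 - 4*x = (x + 1)*(x^2 - 4*x) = x*(x + 1)*(x - 4)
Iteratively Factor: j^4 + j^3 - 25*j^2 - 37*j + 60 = (j - 1)*(j^3 + 2*j^2 - 23*j - 60) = (j - 1)*(j + 4)*(j^2 - 2*j - 15) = (j - 5)*(j - 1)*(j + 4)*(j + 3)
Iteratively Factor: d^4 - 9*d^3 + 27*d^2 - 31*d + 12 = (d - 1)*(d^3 - 8*d^2 + 19*d - 12) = (d - 3)*(d - 1)*(d^2 - 5*d + 4) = (d - 4)*(d - 3)*(d - 1)*(d - 1)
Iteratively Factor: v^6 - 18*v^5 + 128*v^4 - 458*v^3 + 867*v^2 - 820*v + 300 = (v - 2)*(v^5 - 16*v^4 + 96*v^3 - 266*v^2 + 335*v - 150) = (v - 2)*(v - 1)*(v^4 - 15*v^3 + 81*v^2 - 185*v + 150) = (v - 2)^2*(v - 1)*(v^3 - 13*v^2 + 55*v - 75) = (v - 5)*(v - 2)^2*(v - 1)*(v^2 - 8*v + 15) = (v - 5)^2*(v - 2)^2*(v - 1)*(v - 3)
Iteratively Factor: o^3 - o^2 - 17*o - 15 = (o + 3)*(o^2 - 4*o - 5) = (o - 5)*(o + 3)*(o + 1)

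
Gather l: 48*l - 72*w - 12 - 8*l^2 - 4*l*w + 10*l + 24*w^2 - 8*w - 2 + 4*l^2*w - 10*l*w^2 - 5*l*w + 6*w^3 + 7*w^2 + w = l^2*(4*w - 8) + l*(-10*w^2 - 9*w + 58) + 6*w^3 + 31*w^2 - 79*w - 14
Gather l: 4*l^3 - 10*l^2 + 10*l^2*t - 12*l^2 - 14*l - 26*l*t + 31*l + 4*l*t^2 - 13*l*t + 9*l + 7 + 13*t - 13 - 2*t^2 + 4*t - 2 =4*l^3 + l^2*(10*t - 22) + l*(4*t^2 - 39*t + 26) - 2*t^2 + 17*t - 8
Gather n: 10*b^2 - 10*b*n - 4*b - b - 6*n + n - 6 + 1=10*b^2 - 5*b + n*(-10*b - 5) - 5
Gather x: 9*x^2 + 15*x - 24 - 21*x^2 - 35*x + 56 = -12*x^2 - 20*x + 32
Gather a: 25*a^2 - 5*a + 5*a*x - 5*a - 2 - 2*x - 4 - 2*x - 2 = 25*a^2 + a*(5*x - 10) - 4*x - 8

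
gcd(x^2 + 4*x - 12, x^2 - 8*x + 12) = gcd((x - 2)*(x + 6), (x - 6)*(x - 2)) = x - 2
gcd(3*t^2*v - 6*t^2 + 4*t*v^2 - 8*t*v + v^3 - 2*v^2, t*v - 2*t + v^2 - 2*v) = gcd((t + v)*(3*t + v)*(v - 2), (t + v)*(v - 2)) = t*v - 2*t + v^2 - 2*v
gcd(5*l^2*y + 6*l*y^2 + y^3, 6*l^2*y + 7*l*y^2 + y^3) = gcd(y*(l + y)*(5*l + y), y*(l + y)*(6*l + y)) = l*y + y^2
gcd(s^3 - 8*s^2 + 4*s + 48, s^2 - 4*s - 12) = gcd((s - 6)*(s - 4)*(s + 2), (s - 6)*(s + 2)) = s^2 - 4*s - 12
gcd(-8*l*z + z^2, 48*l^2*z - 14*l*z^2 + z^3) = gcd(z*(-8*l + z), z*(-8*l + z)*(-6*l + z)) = -8*l*z + z^2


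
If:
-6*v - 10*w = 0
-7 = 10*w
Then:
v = 7/6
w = -7/10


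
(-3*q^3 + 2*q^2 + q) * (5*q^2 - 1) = -15*q^5 + 10*q^4 + 8*q^3 - 2*q^2 - q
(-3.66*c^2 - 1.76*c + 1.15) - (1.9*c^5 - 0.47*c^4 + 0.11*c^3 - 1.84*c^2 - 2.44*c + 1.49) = -1.9*c^5 + 0.47*c^4 - 0.11*c^3 - 1.82*c^2 + 0.68*c - 0.34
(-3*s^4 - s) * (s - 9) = -3*s^5 + 27*s^4 - s^2 + 9*s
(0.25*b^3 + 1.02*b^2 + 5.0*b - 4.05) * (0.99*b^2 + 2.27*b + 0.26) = 0.2475*b^5 + 1.5773*b^4 + 7.3304*b^3 + 7.6057*b^2 - 7.8935*b - 1.053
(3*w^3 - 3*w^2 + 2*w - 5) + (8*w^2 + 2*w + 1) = 3*w^3 + 5*w^2 + 4*w - 4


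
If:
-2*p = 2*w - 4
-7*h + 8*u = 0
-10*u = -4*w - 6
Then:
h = 16*w/35 + 24/35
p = 2 - w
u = 2*w/5 + 3/5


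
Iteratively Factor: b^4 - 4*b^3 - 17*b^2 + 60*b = (b + 4)*(b^3 - 8*b^2 + 15*b) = (b - 3)*(b + 4)*(b^2 - 5*b) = (b - 5)*(b - 3)*(b + 4)*(b)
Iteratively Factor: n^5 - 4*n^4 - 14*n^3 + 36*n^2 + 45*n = (n - 5)*(n^4 + n^3 - 9*n^2 - 9*n) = (n - 5)*(n + 1)*(n^3 - 9*n) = n*(n - 5)*(n + 1)*(n^2 - 9) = n*(n - 5)*(n + 1)*(n + 3)*(n - 3)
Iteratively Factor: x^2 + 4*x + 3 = (x + 3)*(x + 1)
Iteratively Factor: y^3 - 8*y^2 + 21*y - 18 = (y - 3)*(y^2 - 5*y + 6) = (y - 3)*(y - 2)*(y - 3)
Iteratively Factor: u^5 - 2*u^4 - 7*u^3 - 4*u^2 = (u - 4)*(u^4 + 2*u^3 + u^2) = u*(u - 4)*(u^3 + 2*u^2 + u) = u^2*(u - 4)*(u^2 + 2*u + 1) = u^2*(u - 4)*(u + 1)*(u + 1)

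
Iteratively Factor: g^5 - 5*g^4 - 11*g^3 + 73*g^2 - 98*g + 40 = (g - 1)*(g^4 - 4*g^3 - 15*g^2 + 58*g - 40) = (g - 2)*(g - 1)*(g^3 - 2*g^2 - 19*g + 20) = (g - 5)*(g - 2)*(g - 1)*(g^2 + 3*g - 4) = (g - 5)*(g - 2)*(g - 1)*(g + 4)*(g - 1)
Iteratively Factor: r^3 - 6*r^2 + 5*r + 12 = (r + 1)*(r^2 - 7*r + 12) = (r - 3)*(r + 1)*(r - 4)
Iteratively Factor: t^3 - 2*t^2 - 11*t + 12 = (t - 1)*(t^2 - t - 12) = (t - 1)*(t + 3)*(t - 4)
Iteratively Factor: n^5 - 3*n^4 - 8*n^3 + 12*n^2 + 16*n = (n + 2)*(n^4 - 5*n^3 + 2*n^2 + 8*n) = (n + 1)*(n + 2)*(n^3 - 6*n^2 + 8*n) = (n - 2)*(n + 1)*(n + 2)*(n^2 - 4*n) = n*(n - 2)*(n + 1)*(n + 2)*(n - 4)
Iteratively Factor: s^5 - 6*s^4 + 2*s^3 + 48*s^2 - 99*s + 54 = (s - 3)*(s^4 - 3*s^3 - 7*s^2 + 27*s - 18) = (s - 3)^2*(s^3 - 7*s + 6) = (s - 3)^2*(s + 3)*(s^2 - 3*s + 2) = (s - 3)^2*(s - 2)*(s + 3)*(s - 1)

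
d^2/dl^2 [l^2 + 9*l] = 2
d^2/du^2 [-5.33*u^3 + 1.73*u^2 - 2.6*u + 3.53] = 3.46 - 31.98*u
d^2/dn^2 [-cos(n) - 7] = cos(n)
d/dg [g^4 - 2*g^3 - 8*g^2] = 2*g*(2*g^2 - 3*g - 8)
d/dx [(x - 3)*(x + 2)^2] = (x + 2)*(3*x - 4)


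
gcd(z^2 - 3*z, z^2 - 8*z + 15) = z - 3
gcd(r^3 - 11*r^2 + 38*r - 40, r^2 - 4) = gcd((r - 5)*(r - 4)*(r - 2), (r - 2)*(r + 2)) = r - 2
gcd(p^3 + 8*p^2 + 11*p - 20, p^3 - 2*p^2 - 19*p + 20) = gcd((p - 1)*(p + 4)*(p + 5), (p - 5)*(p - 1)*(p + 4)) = p^2 + 3*p - 4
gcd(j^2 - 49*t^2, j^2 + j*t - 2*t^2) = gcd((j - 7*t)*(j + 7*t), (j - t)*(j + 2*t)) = 1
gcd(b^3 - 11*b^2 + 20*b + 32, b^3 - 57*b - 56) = b^2 - 7*b - 8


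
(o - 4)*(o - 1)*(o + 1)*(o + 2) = o^4 - 2*o^3 - 9*o^2 + 2*o + 8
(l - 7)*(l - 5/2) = l^2 - 19*l/2 + 35/2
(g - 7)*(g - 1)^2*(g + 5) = g^4 - 4*g^3 - 30*g^2 + 68*g - 35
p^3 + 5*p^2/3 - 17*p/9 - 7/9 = (p - 1)*(p + 1/3)*(p + 7/3)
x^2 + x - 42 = (x - 6)*(x + 7)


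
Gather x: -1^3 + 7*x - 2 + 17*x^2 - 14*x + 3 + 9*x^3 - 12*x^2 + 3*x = 9*x^3 + 5*x^2 - 4*x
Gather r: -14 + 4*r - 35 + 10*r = 14*r - 49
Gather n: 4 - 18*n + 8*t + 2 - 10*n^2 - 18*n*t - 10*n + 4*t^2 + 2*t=-10*n^2 + n*(-18*t - 28) + 4*t^2 + 10*t + 6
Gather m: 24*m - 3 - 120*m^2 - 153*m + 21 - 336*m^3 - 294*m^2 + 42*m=-336*m^3 - 414*m^2 - 87*m + 18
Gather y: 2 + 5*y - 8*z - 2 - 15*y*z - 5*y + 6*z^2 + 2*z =-15*y*z + 6*z^2 - 6*z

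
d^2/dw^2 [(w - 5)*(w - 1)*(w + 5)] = 6*w - 2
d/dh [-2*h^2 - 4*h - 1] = -4*h - 4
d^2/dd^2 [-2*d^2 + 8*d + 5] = -4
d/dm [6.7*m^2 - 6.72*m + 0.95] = 13.4*m - 6.72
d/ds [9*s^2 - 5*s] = 18*s - 5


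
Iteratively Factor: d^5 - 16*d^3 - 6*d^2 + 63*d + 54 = (d + 2)*(d^4 - 2*d^3 - 12*d^2 + 18*d + 27) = (d + 2)*(d + 3)*(d^3 - 5*d^2 + 3*d + 9) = (d - 3)*(d + 2)*(d + 3)*(d^2 - 2*d - 3) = (d - 3)*(d + 1)*(d + 2)*(d + 3)*(d - 3)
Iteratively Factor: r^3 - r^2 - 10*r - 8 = (r + 2)*(r^2 - 3*r - 4) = (r - 4)*(r + 2)*(r + 1)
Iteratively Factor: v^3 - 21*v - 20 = (v + 4)*(v^2 - 4*v - 5) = (v + 1)*(v + 4)*(v - 5)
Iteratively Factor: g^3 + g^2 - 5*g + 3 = (g - 1)*(g^2 + 2*g - 3) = (g - 1)^2*(g + 3)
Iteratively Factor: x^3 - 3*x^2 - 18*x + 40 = (x + 4)*(x^2 - 7*x + 10) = (x - 5)*(x + 4)*(x - 2)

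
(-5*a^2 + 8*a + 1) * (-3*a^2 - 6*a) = 15*a^4 + 6*a^3 - 51*a^2 - 6*a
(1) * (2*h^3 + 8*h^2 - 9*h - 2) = 2*h^3 + 8*h^2 - 9*h - 2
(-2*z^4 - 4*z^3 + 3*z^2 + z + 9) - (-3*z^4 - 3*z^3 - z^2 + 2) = z^4 - z^3 + 4*z^2 + z + 7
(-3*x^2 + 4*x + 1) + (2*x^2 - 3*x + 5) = -x^2 + x + 6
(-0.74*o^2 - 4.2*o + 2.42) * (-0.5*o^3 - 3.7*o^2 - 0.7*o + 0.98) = 0.37*o^5 + 4.838*o^4 + 14.848*o^3 - 6.7392*o^2 - 5.81*o + 2.3716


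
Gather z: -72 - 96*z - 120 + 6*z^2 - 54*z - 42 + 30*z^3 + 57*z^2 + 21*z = 30*z^3 + 63*z^2 - 129*z - 234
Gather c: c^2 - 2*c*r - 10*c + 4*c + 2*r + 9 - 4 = c^2 + c*(-2*r - 6) + 2*r + 5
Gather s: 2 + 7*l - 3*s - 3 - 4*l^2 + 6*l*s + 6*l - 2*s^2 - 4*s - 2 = -4*l^2 + 13*l - 2*s^2 + s*(6*l - 7) - 3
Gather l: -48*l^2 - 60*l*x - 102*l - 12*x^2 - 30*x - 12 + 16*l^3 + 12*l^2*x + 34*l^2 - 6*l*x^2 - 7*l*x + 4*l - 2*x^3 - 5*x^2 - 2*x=16*l^3 + l^2*(12*x - 14) + l*(-6*x^2 - 67*x - 98) - 2*x^3 - 17*x^2 - 32*x - 12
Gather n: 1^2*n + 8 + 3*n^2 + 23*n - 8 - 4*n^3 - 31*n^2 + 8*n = -4*n^3 - 28*n^2 + 32*n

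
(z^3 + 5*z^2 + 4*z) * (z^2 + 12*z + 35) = z^5 + 17*z^4 + 99*z^3 + 223*z^2 + 140*z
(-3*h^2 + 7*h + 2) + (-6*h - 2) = -3*h^2 + h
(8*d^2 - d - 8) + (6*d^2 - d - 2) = 14*d^2 - 2*d - 10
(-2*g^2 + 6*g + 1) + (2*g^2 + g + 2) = 7*g + 3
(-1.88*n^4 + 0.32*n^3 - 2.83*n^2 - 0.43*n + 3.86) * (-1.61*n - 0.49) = 3.0268*n^5 + 0.406*n^4 + 4.3995*n^3 + 2.079*n^2 - 6.0039*n - 1.8914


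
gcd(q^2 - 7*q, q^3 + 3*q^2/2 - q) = q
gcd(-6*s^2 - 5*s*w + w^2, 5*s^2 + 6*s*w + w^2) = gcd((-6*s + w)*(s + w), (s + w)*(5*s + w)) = s + w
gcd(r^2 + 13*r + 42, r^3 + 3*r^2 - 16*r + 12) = r + 6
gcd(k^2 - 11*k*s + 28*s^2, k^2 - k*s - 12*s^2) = -k + 4*s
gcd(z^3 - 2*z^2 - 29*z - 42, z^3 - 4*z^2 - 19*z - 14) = z^2 - 5*z - 14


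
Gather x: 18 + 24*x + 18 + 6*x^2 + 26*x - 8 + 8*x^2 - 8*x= 14*x^2 + 42*x + 28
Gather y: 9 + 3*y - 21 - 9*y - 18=-6*y - 30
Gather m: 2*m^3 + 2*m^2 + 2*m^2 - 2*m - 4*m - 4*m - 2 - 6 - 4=2*m^3 + 4*m^2 - 10*m - 12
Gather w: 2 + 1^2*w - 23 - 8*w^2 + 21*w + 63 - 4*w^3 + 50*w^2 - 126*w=-4*w^3 + 42*w^2 - 104*w + 42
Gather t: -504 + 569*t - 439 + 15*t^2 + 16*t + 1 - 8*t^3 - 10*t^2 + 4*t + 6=-8*t^3 + 5*t^2 + 589*t - 936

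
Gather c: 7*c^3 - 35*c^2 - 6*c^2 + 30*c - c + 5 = 7*c^3 - 41*c^2 + 29*c + 5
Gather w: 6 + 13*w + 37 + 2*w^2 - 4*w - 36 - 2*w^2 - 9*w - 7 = 0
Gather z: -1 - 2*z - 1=-2*z - 2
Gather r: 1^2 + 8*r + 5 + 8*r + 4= 16*r + 10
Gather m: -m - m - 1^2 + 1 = -2*m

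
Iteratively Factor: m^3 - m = (m)*(m^2 - 1) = m*(m + 1)*(m - 1)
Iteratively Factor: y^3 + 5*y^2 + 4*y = (y + 4)*(y^2 + y) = y*(y + 4)*(y + 1)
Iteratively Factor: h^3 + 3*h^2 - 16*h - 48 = (h - 4)*(h^2 + 7*h + 12) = (h - 4)*(h + 4)*(h + 3)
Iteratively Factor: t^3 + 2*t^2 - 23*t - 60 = (t + 3)*(t^2 - t - 20) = (t - 5)*(t + 3)*(t + 4)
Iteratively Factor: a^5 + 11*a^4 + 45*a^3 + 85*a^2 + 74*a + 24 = (a + 4)*(a^4 + 7*a^3 + 17*a^2 + 17*a + 6) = (a + 3)*(a + 4)*(a^3 + 4*a^2 + 5*a + 2) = (a + 1)*(a + 3)*(a + 4)*(a^2 + 3*a + 2) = (a + 1)^2*(a + 3)*(a + 4)*(a + 2)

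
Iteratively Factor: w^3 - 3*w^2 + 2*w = (w - 1)*(w^2 - 2*w) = (w - 2)*(w - 1)*(w)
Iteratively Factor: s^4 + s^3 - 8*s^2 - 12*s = (s + 2)*(s^3 - s^2 - 6*s) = s*(s + 2)*(s^2 - s - 6) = s*(s - 3)*(s + 2)*(s + 2)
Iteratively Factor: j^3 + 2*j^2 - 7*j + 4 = (j - 1)*(j^2 + 3*j - 4) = (j - 1)*(j + 4)*(j - 1)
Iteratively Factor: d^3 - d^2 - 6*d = (d)*(d^2 - d - 6) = d*(d - 3)*(d + 2)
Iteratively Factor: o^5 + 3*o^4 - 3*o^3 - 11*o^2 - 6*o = (o)*(o^4 + 3*o^3 - 3*o^2 - 11*o - 6) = o*(o + 1)*(o^3 + 2*o^2 - 5*o - 6) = o*(o - 2)*(o + 1)*(o^2 + 4*o + 3) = o*(o - 2)*(o + 1)*(o + 3)*(o + 1)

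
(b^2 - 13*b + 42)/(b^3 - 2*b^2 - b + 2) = (b^2 - 13*b + 42)/(b^3 - 2*b^2 - b + 2)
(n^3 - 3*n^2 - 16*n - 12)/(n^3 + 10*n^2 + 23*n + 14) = (n - 6)/(n + 7)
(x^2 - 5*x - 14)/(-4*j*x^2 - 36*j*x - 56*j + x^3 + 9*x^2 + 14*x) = (x - 7)/(-4*j*x - 28*j + x^2 + 7*x)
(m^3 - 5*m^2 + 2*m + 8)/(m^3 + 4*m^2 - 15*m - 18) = (m^2 - 6*m + 8)/(m^2 + 3*m - 18)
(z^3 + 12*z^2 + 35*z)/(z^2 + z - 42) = z*(z + 5)/(z - 6)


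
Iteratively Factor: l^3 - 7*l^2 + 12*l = (l)*(l^2 - 7*l + 12) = l*(l - 4)*(l - 3)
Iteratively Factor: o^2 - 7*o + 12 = (o - 3)*(o - 4)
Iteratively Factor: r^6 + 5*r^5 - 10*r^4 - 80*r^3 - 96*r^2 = (r)*(r^5 + 5*r^4 - 10*r^3 - 80*r^2 - 96*r) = r*(r + 4)*(r^4 + r^3 - 14*r^2 - 24*r) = r*(r + 2)*(r + 4)*(r^3 - r^2 - 12*r) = r^2*(r + 2)*(r + 4)*(r^2 - r - 12) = r^2*(r + 2)*(r + 3)*(r + 4)*(r - 4)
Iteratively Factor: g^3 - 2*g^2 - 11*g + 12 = (g - 1)*(g^2 - g - 12) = (g - 4)*(g - 1)*(g + 3)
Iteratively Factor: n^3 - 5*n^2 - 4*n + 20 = (n + 2)*(n^2 - 7*n + 10) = (n - 5)*(n + 2)*(n - 2)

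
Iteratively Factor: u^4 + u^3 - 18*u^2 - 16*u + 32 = (u - 4)*(u^3 + 5*u^2 + 2*u - 8) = (u - 4)*(u + 4)*(u^2 + u - 2) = (u - 4)*(u + 2)*(u + 4)*(u - 1)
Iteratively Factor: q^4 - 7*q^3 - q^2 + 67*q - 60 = (q + 3)*(q^3 - 10*q^2 + 29*q - 20) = (q - 5)*(q + 3)*(q^2 - 5*q + 4) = (q - 5)*(q - 4)*(q + 3)*(q - 1)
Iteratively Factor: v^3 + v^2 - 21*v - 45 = (v - 5)*(v^2 + 6*v + 9) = (v - 5)*(v + 3)*(v + 3)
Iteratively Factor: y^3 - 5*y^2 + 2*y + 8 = (y + 1)*(y^2 - 6*y + 8) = (y - 2)*(y + 1)*(y - 4)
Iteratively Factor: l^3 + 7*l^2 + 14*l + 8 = (l + 1)*(l^2 + 6*l + 8) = (l + 1)*(l + 4)*(l + 2)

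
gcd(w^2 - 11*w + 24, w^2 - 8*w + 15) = w - 3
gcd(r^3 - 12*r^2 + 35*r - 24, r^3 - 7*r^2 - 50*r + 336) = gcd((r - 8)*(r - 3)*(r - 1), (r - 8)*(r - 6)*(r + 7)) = r - 8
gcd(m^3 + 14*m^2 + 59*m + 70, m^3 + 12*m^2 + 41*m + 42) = m^2 + 9*m + 14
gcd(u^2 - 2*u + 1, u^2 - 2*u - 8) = 1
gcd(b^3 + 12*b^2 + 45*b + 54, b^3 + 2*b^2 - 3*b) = b + 3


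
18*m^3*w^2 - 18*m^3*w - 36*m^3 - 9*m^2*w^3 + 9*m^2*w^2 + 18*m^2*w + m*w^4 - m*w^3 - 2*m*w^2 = (-6*m + w)*(-3*m + w)*(w - 2)*(m*w + m)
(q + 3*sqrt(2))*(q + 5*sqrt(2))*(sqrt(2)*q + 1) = sqrt(2)*q^3 + 17*q^2 + 38*sqrt(2)*q + 30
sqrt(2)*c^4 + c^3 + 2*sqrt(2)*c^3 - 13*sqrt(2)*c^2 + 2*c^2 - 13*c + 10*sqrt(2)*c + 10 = (c - 2)*(c - 1)*(c + 5)*(sqrt(2)*c + 1)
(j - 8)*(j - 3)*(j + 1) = j^3 - 10*j^2 + 13*j + 24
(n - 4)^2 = n^2 - 8*n + 16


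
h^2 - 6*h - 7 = (h - 7)*(h + 1)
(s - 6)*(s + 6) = s^2 - 36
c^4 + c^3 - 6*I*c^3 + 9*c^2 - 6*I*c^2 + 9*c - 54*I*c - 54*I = (c + 1)*(c - 6*I)*(c - 3*I)*(c + 3*I)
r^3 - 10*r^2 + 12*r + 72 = (r - 6)^2*(r + 2)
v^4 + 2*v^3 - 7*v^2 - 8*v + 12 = (v - 2)*(v - 1)*(v + 2)*(v + 3)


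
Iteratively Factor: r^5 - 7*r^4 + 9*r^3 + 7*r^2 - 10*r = (r - 1)*(r^4 - 6*r^3 + 3*r^2 + 10*r) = (r - 2)*(r - 1)*(r^3 - 4*r^2 - 5*r) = (r - 5)*(r - 2)*(r - 1)*(r^2 + r) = r*(r - 5)*(r - 2)*(r - 1)*(r + 1)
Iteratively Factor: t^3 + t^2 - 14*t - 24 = (t - 4)*(t^2 + 5*t + 6) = (t - 4)*(t + 2)*(t + 3)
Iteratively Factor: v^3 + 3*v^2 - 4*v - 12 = (v + 3)*(v^2 - 4) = (v + 2)*(v + 3)*(v - 2)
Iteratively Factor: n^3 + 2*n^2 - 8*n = (n - 2)*(n^2 + 4*n) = n*(n - 2)*(n + 4)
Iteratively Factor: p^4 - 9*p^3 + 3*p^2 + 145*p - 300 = (p + 4)*(p^3 - 13*p^2 + 55*p - 75) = (p - 5)*(p + 4)*(p^2 - 8*p + 15) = (p - 5)^2*(p + 4)*(p - 3)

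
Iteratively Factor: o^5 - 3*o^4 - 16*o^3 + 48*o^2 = (o - 3)*(o^4 - 16*o^2) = (o - 3)*(o + 4)*(o^3 - 4*o^2) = o*(o - 3)*(o + 4)*(o^2 - 4*o) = o*(o - 4)*(o - 3)*(o + 4)*(o)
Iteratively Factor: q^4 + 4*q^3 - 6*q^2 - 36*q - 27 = (q + 3)*(q^3 + q^2 - 9*q - 9) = (q + 3)^2*(q^2 - 2*q - 3) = (q - 3)*(q + 3)^2*(q + 1)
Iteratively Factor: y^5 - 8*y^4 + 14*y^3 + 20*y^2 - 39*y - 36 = (y - 3)*(y^4 - 5*y^3 - y^2 + 17*y + 12) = (y - 4)*(y - 3)*(y^3 - y^2 - 5*y - 3) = (y - 4)*(y - 3)*(y + 1)*(y^2 - 2*y - 3) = (y - 4)*(y - 3)^2*(y + 1)*(y + 1)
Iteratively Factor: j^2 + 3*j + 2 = (j + 2)*(j + 1)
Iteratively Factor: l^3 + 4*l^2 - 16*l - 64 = (l + 4)*(l^2 - 16) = (l - 4)*(l + 4)*(l + 4)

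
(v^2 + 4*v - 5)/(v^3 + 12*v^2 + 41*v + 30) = (v - 1)/(v^2 + 7*v + 6)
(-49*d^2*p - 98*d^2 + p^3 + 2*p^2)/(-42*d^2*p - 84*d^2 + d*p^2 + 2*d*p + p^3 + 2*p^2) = (-7*d + p)/(-6*d + p)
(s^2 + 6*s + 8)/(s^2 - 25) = (s^2 + 6*s + 8)/(s^2 - 25)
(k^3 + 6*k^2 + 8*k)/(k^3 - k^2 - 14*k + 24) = k*(k + 2)/(k^2 - 5*k + 6)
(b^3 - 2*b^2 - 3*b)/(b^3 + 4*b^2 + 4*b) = (b^2 - 2*b - 3)/(b^2 + 4*b + 4)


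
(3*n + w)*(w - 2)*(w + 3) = 3*n*w^2 + 3*n*w - 18*n + w^3 + w^2 - 6*w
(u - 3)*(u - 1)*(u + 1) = u^3 - 3*u^2 - u + 3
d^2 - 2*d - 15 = (d - 5)*(d + 3)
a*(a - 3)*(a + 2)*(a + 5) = a^4 + 4*a^3 - 11*a^2 - 30*a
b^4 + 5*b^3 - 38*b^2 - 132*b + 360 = (b - 5)*(b - 2)*(b + 6)^2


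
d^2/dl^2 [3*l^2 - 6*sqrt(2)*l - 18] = 6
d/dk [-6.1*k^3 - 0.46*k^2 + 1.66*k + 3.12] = -18.3*k^2 - 0.92*k + 1.66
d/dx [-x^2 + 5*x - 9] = 5 - 2*x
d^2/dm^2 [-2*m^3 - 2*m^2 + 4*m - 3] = -12*m - 4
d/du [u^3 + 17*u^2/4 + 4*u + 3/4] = 3*u^2 + 17*u/2 + 4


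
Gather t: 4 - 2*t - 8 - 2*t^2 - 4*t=-2*t^2 - 6*t - 4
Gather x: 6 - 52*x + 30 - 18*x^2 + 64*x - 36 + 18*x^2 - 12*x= 0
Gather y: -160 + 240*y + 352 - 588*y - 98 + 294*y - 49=45 - 54*y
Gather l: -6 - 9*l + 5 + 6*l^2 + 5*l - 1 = 6*l^2 - 4*l - 2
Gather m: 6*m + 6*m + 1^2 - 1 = 12*m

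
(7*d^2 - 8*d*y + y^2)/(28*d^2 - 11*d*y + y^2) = (-d + y)/(-4*d + y)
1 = 1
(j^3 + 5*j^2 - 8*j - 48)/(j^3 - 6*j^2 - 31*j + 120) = (j^2 + 8*j + 16)/(j^2 - 3*j - 40)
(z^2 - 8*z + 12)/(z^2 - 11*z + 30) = (z - 2)/(z - 5)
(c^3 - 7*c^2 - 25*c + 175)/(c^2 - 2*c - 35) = c - 5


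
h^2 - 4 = (h - 2)*(h + 2)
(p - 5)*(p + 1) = p^2 - 4*p - 5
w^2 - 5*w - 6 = (w - 6)*(w + 1)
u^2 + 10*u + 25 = (u + 5)^2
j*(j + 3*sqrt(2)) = j^2 + 3*sqrt(2)*j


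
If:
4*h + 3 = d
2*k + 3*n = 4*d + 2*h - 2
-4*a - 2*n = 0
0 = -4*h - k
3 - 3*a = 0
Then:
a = 1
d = 7/13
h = -8/13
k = 32/13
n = -2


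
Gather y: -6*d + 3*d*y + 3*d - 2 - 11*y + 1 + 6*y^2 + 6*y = -3*d + 6*y^2 + y*(3*d - 5) - 1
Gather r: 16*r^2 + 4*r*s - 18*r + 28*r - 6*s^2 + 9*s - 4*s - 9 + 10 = 16*r^2 + r*(4*s + 10) - 6*s^2 + 5*s + 1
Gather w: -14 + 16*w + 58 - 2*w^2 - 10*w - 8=-2*w^2 + 6*w + 36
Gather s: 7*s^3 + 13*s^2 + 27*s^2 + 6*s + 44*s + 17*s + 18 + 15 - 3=7*s^3 + 40*s^2 + 67*s + 30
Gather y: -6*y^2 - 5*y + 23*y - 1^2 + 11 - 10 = -6*y^2 + 18*y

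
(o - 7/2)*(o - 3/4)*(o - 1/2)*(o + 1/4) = o^4 - 9*o^3/2 + 57*o^2/16 - o/8 - 21/64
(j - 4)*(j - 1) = j^2 - 5*j + 4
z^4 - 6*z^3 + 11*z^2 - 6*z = z*(z - 3)*(z - 2)*(z - 1)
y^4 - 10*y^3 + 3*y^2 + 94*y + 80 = (y - 8)*(y - 5)*(y + 1)*(y + 2)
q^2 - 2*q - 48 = (q - 8)*(q + 6)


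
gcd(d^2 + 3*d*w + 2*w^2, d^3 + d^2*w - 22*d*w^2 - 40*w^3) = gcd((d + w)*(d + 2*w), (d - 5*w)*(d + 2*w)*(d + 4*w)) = d + 2*w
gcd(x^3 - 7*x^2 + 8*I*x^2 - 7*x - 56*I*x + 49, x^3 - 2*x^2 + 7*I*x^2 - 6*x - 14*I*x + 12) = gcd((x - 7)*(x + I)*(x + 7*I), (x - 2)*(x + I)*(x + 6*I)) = x + I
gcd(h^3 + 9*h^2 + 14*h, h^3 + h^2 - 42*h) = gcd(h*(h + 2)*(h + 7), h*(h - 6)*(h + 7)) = h^2 + 7*h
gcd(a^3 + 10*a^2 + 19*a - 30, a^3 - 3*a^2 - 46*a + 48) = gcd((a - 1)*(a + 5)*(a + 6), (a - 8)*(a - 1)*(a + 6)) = a^2 + 5*a - 6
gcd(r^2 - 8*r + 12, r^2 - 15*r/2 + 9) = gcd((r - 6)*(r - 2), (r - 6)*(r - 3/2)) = r - 6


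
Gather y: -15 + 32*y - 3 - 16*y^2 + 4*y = -16*y^2 + 36*y - 18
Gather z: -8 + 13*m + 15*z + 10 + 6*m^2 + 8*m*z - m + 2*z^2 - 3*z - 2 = 6*m^2 + 12*m + 2*z^2 + z*(8*m + 12)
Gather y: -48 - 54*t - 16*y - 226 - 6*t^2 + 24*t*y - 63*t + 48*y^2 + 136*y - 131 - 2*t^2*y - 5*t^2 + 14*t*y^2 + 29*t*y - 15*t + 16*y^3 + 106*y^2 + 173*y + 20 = -11*t^2 - 132*t + 16*y^3 + y^2*(14*t + 154) + y*(-2*t^2 + 53*t + 293) - 385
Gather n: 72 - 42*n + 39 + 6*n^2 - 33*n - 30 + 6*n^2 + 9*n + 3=12*n^2 - 66*n + 84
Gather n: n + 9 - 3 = n + 6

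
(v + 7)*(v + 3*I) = v^2 + 7*v + 3*I*v + 21*I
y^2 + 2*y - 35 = (y - 5)*(y + 7)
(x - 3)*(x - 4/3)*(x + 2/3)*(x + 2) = x^4 - 5*x^3/3 - 56*x^2/9 + 44*x/9 + 16/3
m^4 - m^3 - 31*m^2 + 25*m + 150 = (m - 5)*(m - 3)*(m + 2)*(m + 5)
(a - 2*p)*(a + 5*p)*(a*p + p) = a^3*p + 3*a^2*p^2 + a^2*p - 10*a*p^3 + 3*a*p^2 - 10*p^3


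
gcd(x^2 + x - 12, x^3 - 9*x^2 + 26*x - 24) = x - 3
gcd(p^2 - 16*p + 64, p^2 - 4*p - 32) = p - 8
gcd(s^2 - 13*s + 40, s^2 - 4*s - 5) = s - 5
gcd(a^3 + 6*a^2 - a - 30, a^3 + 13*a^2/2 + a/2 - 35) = a^2 + 3*a - 10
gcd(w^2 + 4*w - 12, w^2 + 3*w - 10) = w - 2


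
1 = 1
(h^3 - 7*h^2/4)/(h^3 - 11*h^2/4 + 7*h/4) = h/(h - 1)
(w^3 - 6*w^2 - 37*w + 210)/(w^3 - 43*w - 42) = (w - 5)/(w + 1)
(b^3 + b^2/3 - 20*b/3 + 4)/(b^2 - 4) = (b^2 + 7*b/3 - 2)/(b + 2)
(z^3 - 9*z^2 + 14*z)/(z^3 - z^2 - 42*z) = (z - 2)/(z + 6)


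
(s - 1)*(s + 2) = s^2 + s - 2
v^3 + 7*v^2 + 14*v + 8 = (v + 1)*(v + 2)*(v + 4)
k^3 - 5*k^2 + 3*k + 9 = (k - 3)^2*(k + 1)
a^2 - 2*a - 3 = (a - 3)*(a + 1)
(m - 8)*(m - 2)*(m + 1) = m^3 - 9*m^2 + 6*m + 16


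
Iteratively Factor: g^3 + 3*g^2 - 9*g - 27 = (g + 3)*(g^2 - 9) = (g - 3)*(g + 3)*(g + 3)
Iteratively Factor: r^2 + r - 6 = (r - 2)*(r + 3)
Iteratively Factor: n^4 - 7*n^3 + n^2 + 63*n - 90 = (n - 3)*(n^3 - 4*n^2 - 11*n + 30) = (n - 3)*(n + 3)*(n^2 - 7*n + 10) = (n - 3)*(n - 2)*(n + 3)*(n - 5)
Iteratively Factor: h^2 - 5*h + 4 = (h - 4)*(h - 1)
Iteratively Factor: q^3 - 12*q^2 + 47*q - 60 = (q - 3)*(q^2 - 9*q + 20) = (q - 4)*(q - 3)*(q - 5)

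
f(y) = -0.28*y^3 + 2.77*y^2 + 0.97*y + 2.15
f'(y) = -0.84*y^2 + 5.54*y + 0.97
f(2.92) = 21.63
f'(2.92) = 9.98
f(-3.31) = 39.44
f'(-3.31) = -26.57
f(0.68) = 4.00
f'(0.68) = 4.35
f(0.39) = 2.93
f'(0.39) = 3.00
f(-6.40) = 182.80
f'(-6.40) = -68.89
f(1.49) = 8.82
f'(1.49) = 7.36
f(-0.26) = 2.09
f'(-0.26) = -0.53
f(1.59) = 9.57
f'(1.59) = 7.65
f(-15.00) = 1555.85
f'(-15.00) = -271.13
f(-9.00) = 421.91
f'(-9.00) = -116.93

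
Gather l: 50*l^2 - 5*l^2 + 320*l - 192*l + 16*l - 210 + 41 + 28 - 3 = 45*l^2 + 144*l - 144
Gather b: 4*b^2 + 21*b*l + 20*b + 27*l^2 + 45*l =4*b^2 + b*(21*l + 20) + 27*l^2 + 45*l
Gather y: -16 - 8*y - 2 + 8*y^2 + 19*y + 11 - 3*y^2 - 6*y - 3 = 5*y^2 + 5*y - 10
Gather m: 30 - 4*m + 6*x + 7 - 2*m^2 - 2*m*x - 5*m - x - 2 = -2*m^2 + m*(-2*x - 9) + 5*x + 35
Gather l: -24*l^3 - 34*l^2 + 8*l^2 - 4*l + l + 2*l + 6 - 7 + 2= -24*l^3 - 26*l^2 - l + 1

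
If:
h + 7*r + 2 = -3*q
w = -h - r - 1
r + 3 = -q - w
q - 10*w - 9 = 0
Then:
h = -33/37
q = -107/37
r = 40/37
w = -44/37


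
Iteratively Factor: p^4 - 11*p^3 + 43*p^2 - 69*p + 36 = (p - 4)*(p^3 - 7*p^2 + 15*p - 9) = (p - 4)*(p - 3)*(p^2 - 4*p + 3) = (p - 4)*(p - 3)^2*(p - 1)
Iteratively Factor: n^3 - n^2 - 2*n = (n)*(n^2 - n - 2) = n*(n - 2)*(n + 1)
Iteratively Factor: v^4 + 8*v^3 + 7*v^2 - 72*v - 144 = (v + 4)*(v^3 + 4*v^2 - 9*v - 36) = (v - 3)*(v + 4)*(v^2 + 7*v + 12) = (v - 3)*(v + 4)^2*(v + 3)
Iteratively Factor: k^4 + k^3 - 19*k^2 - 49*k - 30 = (k + 1)*(k^3 - 19*k - 30) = (k + 1)*(k + 2)*(k^2 - 2*k - 15) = (k - 5)*(k + 1)*(k + 2)*(k + 3)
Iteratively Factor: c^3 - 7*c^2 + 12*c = (c - 3)*(c^2 - 4*c) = c*(c - 3)*(c - 4)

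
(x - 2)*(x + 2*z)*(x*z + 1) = x^3*z + 2*x^2*z^2 - 2*x^2*z + x^2 - 4*x*z^2 + 2*x*z - 2*x - 4*z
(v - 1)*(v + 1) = v^2 - 1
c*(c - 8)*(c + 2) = c^3 - 6*c^2 - 16*c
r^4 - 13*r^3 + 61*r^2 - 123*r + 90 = (r - 5)*(r - 3)^2*(r - 2)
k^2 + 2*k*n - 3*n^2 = (k - n)*(k + 3*n)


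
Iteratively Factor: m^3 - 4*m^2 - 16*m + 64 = (m + 4)*(m^2 - 8*m + 16) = (m - 4)*(m + 4)*(m - 4)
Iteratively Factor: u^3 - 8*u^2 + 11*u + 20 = (u - 5)*(u^2 - 3*u - 4) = (u - 5)*(u - 4)*(u + 1)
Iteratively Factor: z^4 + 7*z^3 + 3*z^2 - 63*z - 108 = (z + 3)*(z^3 + 4*z^2 - 9*z - 36) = (z + 3)*(z + 4)*(z^2 - 9) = (z - 3)*(z + 3)*(z + 4)*(z + 3)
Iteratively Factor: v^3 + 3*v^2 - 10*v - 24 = (v + 2)*(v^2 + v - 12) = (v + 2)*(v + 4)*(v - 3)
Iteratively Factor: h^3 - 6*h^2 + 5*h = (h - 5)*(h^2 - h) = (h - 5)*(h - 1)*(h)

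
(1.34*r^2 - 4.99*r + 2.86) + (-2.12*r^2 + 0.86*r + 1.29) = -0.78*r^2 - 4.13*r + 4.15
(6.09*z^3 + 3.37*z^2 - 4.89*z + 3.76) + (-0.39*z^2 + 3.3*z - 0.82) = 6.09*z^3 + 2.98*z^2 - 1.59*z + 2.94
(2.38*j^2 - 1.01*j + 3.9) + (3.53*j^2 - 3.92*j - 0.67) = 5.91*j^2 - 4.93*j + 3.23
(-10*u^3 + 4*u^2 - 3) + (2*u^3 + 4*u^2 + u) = -8*u^3 + 8*u^2 + u - 3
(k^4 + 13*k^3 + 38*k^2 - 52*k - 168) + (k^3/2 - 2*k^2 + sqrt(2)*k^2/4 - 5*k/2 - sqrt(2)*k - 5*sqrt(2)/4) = k^4 + 27*k^3/2 + sqrt(2)*k^2/4 + 36*k^2 - 109*k/2 - sqrt(2)*k - 168 - 5*sqrt(2)/4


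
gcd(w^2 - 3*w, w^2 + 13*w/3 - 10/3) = 1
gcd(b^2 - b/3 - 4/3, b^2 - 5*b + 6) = 1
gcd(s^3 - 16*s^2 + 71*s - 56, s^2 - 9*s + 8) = s^2 - 9*s + 8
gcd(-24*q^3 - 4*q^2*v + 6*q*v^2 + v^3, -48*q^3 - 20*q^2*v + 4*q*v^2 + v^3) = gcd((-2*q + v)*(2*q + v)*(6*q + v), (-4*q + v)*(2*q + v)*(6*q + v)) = 12*q^2 + 8*q*v + v^2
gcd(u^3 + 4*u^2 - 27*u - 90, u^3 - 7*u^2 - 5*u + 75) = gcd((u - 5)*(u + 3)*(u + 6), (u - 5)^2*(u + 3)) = u^2 - 2*u - 15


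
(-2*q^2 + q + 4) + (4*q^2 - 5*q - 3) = 2*q^2 - 4*q + 1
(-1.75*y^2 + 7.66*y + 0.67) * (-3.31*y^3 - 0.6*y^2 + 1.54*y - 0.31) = 5.7925*y^5 - 24.3046*y^4 - 9.5087*y^3 + 11.9369*y^2 - 1.3428*y - 0.2077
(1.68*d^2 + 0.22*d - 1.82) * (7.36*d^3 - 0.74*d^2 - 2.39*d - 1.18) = 12.3648*d^5 + 0.376*d^4 - 17.5732*d^3 - 1.1614*d^2 + 4.0902*d + 2.1476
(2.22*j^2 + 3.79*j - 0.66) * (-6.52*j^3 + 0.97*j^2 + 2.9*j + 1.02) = -14.4744*j^5 - 22.5574*j^4 + 14.4175*j^3 + 12.6152*j^2 + 1.9518*j - 0.6732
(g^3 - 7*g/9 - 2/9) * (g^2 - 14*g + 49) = g^5 - 14*g^4 + 434*g^3/9 + 32*g^2/3 - 35*g - 98/9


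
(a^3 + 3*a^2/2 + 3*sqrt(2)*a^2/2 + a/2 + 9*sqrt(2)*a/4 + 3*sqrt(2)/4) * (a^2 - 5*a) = a^5 - 7*a^4/2 + 3*sqrt(2)*a^4/2 - 21*sqrt(2)*a^3/4 - 7*a^3 - 21*sqrt(2)*a^2/2 - 5*a^2/2 - 15*sqrt(2)*a/4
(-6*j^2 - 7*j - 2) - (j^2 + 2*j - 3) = -7*j^2 - 9*j + 1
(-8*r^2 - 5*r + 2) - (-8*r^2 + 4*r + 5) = -9*r - 3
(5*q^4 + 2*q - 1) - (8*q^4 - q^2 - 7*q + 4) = -3*q^4 + q^2 + 9*q - 5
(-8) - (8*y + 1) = -8*y - 9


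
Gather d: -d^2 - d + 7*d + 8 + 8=-d^2 + 6*d + 16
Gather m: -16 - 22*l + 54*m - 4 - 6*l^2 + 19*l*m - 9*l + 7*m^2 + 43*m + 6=-6*l^2 - 31*l + 7*m^2 + m*(19*l + 97) - 14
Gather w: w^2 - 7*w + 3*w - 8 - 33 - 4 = w^2 - 4*w - 45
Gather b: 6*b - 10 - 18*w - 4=6*b - 18*w - 14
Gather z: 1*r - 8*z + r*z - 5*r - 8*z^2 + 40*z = -4*r - 8*z^2 + z*(r + 32)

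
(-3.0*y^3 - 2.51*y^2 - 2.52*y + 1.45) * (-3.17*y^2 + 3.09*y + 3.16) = 9.51*y^5 - 1.3133*y^4 - 9.2475*y^3 - 20.3149*y^2 - 3.4827*y + 4.582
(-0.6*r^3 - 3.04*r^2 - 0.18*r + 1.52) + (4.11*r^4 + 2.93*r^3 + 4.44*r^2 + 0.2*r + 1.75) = 4.11*r^4 + 2.33*r^3 + 1.4*r^2 + 0.02*r + 3.27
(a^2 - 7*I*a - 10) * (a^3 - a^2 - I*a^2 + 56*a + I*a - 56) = a^5 - a^4 - 8*I*a^4 + 39*a^3 + 8*I*a^3 - 39*a^2 - 382*I*a^2 - 560*a + 382*I*a + 560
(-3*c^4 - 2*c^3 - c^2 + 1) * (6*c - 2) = -18*c^5 - 6*c^4 - 2*c^3 + 2*c^2 + 6*c - 2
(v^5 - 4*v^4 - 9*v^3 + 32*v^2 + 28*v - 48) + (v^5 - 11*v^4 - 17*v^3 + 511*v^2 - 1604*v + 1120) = 2*v^5 - 15*v^4 - 26*v^3 + 543*v^2 - 1576*v + 1072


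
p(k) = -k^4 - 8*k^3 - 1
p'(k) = -4*k^3 - 24*k^2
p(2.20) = -109.61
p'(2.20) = -158.75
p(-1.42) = 17.84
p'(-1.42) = -36.94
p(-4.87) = 360.52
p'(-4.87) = -107.20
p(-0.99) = 5.80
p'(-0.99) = -19.64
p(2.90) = -266.84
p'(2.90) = -299.40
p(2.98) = -291.57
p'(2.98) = -318.98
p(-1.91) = 41.43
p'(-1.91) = -59.68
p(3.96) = -743.71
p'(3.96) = -624.75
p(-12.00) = -6913.00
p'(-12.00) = 3456.00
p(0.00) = -1.00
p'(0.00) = 0.00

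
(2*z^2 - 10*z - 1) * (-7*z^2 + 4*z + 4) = -14*z^4 + 78*z^3 - 25*z^2 - 44*z - 4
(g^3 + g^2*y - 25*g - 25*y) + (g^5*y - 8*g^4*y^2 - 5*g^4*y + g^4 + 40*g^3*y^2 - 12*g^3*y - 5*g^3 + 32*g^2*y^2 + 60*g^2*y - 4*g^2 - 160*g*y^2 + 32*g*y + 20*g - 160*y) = g^5*y - 8*g^4*y^2 - 5*g^4*y + g^4 + 40*g^3*y^2 - 12*g^3*y - 4*g^3 + 32*g^2*y^2 + 61*g^2*y - 4*g^2 - 160*g*y^2 + 32*g*y - 5*g - 185*y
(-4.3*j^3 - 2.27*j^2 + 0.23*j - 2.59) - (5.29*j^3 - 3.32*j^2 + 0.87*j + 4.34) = -9.59*j^3 + 1.05*j^2 - 0.64*j - 6.93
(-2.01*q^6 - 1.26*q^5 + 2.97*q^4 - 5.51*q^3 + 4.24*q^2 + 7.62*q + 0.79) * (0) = 0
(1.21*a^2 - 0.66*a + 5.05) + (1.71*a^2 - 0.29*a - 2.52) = 2.92*a^2 - 0.95*a + 2.53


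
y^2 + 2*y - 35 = (y - 5)*(y + 7)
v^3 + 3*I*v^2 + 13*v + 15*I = (v - 3*I)*(v + I)*(v + 5*I)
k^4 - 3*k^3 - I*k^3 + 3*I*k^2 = k^2*(k - 3)*(k - I)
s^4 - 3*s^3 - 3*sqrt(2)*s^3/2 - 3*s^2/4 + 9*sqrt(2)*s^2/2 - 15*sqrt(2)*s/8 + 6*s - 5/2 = (s - 5/2)*(s - 1/2)*(s - 2*sqrt(2))*(s + sqrt(2)/2)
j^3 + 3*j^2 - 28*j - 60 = (j - 5)*(j + 2)*(j + 6)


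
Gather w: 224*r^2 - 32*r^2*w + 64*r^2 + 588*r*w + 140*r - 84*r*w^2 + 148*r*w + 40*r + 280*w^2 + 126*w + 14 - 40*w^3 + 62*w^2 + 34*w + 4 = 288*r^2 + 180*r - 40*w^3 + w^2*(342 - 84*r) + w*(-32*r^2 + 736*r + 160) + 18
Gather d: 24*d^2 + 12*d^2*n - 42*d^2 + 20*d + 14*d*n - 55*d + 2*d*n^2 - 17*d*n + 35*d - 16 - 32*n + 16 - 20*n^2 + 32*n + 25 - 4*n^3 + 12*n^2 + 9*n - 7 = d^2*(12*n - 18) + d*(2*n^2 - 3*n) - 4*n^3 - 8*n^2 + 9*n + 18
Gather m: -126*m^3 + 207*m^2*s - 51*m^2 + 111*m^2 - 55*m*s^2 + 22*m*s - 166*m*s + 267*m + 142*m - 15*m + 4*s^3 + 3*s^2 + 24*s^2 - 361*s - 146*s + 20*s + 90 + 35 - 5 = -126*m^3 + m^2*(207*s + 60) + m*(-55*s^2 - 144*s + 394) + 4*s^3 + 27*s^2 - 487*s + 120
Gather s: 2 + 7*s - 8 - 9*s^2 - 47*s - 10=-9*s^2 - 40*s - 16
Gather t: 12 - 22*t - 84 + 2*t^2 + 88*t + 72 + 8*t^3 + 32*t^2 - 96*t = 8*t^3 + 34*t^2 - 30*t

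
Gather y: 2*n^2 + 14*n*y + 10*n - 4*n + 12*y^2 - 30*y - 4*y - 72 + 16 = 2*n^2 + 6*n + 12*y^2 + y*(14*n - 34) - 56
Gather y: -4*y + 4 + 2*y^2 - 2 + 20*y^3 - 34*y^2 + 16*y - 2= 20*y^3 - 32*y^2 + 12*y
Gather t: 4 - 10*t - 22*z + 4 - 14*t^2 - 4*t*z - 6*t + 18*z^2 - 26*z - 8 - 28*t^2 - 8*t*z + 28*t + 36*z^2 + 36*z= -42*t^2 + t*(12 - 12*z) + 54*z^2 - 12*z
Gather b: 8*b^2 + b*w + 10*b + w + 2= 8*b^2 + b*(w + 10) + w + 2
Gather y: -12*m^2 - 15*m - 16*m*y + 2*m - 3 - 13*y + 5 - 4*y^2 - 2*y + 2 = -12*m^2 - 13*m - 4*y^2 + y*(-16*m - 15) + 4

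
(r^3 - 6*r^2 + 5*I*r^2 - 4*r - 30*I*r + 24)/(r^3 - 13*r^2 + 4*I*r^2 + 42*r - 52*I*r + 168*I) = (r + I)/(r - 7)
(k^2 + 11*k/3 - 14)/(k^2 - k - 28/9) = 3*(k + 6)/(3*k + 4)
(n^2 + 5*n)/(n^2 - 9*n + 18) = n*(n + 5)/(n^2 - 9*n + 18)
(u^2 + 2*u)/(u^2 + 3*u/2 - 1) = 2*u/(2*u - 1)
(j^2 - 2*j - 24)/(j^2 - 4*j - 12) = (j + 4)/(j + 2)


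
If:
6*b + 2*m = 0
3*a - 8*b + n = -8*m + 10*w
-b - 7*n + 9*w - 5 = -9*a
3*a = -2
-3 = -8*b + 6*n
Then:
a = -2/3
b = -585/2276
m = 1755/2276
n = -959/1138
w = 1225/2276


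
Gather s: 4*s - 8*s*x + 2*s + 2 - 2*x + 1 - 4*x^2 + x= s*(6 - 8*x) - 4*x^2 - x + 3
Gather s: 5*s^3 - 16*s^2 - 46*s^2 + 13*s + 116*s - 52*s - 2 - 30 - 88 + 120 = 5*s^3 - 62*s^2 + 77*s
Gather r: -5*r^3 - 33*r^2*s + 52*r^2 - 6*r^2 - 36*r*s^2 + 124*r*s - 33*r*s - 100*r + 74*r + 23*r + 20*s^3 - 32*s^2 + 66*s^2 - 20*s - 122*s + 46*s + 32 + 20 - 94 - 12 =-5*r^3 + r^2*(46 - 33*s) + r*(-36*s^2 + 91*s - 3) + 20*s^3 + 34*s^2 - 96*s - 54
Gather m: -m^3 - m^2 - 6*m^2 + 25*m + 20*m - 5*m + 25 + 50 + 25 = -m^3 - 7*m^2 + 40*m + 100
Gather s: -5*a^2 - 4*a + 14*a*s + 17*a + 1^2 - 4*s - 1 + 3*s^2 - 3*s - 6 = -5*a^2 + 13*a + 3*s^2 + s*(14*a - 7) - 6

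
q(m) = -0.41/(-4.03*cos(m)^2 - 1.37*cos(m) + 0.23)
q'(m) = -0.41*(-8.06*sin(m)*cos(m) - 1.37*sin(m))/(-4.03*cos(m)^2 - 1.37*cos(m) + 0.23)^2 = (3.3046*cos(m) + 0.5617)*sin(m)/(4.03*cos(m)^2 + 1.37*cos(m) - 0.23)^2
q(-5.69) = 0.11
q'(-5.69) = 0.14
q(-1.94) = -2.05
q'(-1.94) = 14.77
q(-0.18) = 0.08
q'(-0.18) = -0.03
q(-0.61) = 0.11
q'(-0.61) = -0.14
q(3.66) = 0.25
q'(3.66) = 0.44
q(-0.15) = 0.08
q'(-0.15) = -0.02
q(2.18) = 1.34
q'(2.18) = -11.67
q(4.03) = 0.81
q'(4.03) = 4.56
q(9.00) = 0.22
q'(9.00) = -0.29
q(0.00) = 0.08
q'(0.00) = 0.00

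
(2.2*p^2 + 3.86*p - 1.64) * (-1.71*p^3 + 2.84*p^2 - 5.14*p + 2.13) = -3.762*p^5 - 0.3526*p^4 + 2.4588*p^3 - 19.812*p^2 + 16.6514*p - 3.4932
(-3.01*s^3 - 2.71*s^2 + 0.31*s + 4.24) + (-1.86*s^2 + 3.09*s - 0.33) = -3.01*s^3 - 4.57*s^2 + 3.4*s + 3.91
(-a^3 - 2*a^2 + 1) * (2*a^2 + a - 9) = -2*a^5 - 5*a^4 + 7*a^3 + 20*a^2 + a - 9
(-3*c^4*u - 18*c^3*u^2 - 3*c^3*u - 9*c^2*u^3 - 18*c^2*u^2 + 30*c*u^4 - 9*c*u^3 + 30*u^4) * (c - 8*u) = -3*c^5*u + 6*c^4*u^2 - 3*c^4*u + 135*c^3*u^3 + 6*c^3*u^2 + 102*c^2*u^4 + 135*c^2*u^3 - 240*c*u^5 + 102*c*u^4 - 240*u^5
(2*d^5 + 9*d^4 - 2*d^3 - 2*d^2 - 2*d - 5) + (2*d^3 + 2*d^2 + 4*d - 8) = 2*d^5 + 9*d^4 + 2*d - 13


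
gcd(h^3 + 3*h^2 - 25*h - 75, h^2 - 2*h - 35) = h + 5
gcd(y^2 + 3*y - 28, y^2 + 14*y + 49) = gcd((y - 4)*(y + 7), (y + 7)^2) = y + 7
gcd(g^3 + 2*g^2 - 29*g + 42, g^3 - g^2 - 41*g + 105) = g^2 + 4*g - 21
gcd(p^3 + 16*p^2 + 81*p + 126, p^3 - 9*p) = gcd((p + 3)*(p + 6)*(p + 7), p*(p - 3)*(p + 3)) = p + 3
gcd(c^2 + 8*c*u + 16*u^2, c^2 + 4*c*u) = c + 4*u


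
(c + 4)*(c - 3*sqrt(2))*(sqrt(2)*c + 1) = sqrt(2)*c^3 - 5*c^2 + 4*sqrt(2)*c^2 - 20*c - 3*sqrt(2)*c - 12*sqrt(2)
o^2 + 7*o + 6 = (o + 1)*(o + 6)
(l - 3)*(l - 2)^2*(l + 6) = l^4 - l^3 - 26*l^2 + 84*l - 72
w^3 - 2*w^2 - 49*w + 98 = (w - 7)*(w - 2)*(w + 7)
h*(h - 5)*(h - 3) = h^3 - 8*h^2 + 15*h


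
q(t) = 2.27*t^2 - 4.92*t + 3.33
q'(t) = 4.54*t - 4.92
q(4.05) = 20.64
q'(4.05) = 13.47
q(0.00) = 3.33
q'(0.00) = -4.92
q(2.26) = 3.81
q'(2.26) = 5.34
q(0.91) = 0.73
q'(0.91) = -0.79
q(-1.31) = 13.67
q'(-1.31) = -10.87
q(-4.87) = 81.13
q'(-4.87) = -27.03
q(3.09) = 9.80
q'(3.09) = 9.11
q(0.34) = 1.92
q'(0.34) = -3.38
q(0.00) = 3.33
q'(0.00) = -4.92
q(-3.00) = 38.52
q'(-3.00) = -18.54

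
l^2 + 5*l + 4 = (l + 1)*(l + 4)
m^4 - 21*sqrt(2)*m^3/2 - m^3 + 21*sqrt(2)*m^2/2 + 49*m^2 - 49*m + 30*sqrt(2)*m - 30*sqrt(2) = (m - 1)*(m - 6*sqrt(2))*(m - 5*sqrt(2))*(m + sqrt(2)/2)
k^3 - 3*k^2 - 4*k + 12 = (k - 3)*(k - 2)*(k + 2)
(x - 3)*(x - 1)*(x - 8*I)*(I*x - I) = I*x^4 + 8*x^3 - 5*I*x^3 - 40*x^2 + 7*I*x^2 + 56*x - 3*I*x - 24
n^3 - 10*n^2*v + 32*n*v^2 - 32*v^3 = (n - 4*v)^2*(n - 2*v)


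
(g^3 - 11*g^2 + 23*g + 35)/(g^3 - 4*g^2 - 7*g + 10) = (g^2 - 6*g - 7)/(g^2 + g - 2)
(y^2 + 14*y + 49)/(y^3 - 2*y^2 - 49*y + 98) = (y + 7)/(y^2 - 9*y + 14)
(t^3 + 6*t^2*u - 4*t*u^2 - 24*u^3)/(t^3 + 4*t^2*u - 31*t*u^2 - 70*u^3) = (t^2 + 4*t*u - 12*u^2)/(t^2 + 2*t*u - 35*u^2)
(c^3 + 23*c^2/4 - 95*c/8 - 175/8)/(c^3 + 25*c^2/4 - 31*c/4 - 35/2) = (c - 5/2)/(c - 2)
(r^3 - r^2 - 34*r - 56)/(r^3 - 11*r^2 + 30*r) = (r^3 - r^2 - 34*r - 56)/(r*(r^2 - 11*r + 30))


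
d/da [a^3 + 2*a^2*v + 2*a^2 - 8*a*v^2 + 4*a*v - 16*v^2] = 3*a^2 + 4*a*v + 4*a - 8*v^2 + 4*v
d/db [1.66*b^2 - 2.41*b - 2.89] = 3.32*b - 2.41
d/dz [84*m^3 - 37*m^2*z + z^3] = -37*m^2 + 3*z^2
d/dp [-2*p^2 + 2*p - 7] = 2 - 4*p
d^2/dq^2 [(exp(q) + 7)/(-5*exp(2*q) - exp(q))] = (-25*exp(3*q) - 695*exp(2*q) - 105*exp(q) - 7)*exp(-q)/(125*exp(3*q) + 75*exp(2*q) + 15*exp(q) + 1)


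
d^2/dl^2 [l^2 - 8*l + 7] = 2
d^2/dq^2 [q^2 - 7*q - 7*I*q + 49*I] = 2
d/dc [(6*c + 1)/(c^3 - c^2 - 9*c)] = (-6*c*(-c^2 + c + 9) + (6*c + 1)*(-3*c^2 + 2*c + 9))/(c^2*(-c^2 + c + 9)^2)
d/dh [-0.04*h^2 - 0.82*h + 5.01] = -0.08*h - 0.82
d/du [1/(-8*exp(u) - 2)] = 2*exp(u)/(4*exp(u) + 1)^2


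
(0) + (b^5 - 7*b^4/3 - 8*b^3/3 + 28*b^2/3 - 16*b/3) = b^5 - 7*b^4/3 - 8*b^3/3 + 28*b^2/3 - 16*b/3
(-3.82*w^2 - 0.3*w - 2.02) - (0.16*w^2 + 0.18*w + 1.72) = -3.98*w^2 - 0.48*w - 3.74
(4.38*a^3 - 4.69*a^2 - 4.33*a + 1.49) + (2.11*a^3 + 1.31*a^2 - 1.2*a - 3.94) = 6.49*a^3 - 3.38*a^2 - 5.53*a - 2.45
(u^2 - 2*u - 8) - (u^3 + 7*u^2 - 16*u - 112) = -u^3 - 6*u^2 + 14*u + 104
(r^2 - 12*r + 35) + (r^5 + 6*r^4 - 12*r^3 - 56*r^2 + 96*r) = r^5 + 6*r^4 - 12*r^3 - 55*r^2 + 84*r + 35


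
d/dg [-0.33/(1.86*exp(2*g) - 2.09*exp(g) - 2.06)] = (1.2276*exp(g) - 0.6897)*exp(g)/(-1.86*exp(2*g) + 2.09*exp(g) + 2.06)^2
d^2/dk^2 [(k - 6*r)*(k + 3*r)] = 2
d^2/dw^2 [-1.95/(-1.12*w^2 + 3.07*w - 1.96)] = (-4.89216*w^2 + 13.40976*w + 1.95*(2.24*w - 3.07)*(4.48*w - 6.14) - 8.56128)/(1.12*w^2 - 3.07*w + 1.96)^3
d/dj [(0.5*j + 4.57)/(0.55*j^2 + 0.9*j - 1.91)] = (0.275*j^2 + 0.45*j - (0.5*j + 4.57)*(1.1*j + 0.9) - 0.955)/(0.55*j^2 + 0.9*j - 1.91)^2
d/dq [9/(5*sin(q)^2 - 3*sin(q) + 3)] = 9*(3 - 10*sin(q))*cos(q)/(5*sin(q)^2 - 3*sin(q) + 3)^2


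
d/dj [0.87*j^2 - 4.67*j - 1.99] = 1.74*j - 4.67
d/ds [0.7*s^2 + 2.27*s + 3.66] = 1.4*s + 2.27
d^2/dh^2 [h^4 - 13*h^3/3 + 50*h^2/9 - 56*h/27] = 12*h^2 - 26*h + 100/9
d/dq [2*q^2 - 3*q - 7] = 4*q - 3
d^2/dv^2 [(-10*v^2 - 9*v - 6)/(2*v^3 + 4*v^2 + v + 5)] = 2*(-40*v^6 - 108*v^5 - 300*v^4 + 230*v^3 + 816*v^2 + 648*v - 91)/(8*v^9 + 48*v^8 + 108*v^7 + 172*v^6 + 294*v^5 + 312*v^4 + 271*v^3 + 315*v^2 + 75*v + 125)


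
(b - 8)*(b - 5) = b^2 - 13*b + 40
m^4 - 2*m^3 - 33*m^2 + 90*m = m*(m - 5)*(m - 3)*(m + 6)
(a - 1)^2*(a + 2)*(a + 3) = a^4 + 3*a^3 - 3*a^2 - 7*a + 6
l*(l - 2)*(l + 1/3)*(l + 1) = l^4 - 2*l^3/3 - 7*l^2/3 - 2*l/3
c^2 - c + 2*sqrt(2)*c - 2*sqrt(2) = (c - 1)*(c + 2*sqrt(2))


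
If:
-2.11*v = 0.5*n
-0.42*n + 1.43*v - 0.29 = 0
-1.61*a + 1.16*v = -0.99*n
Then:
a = -0.17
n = -0.38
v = 0.09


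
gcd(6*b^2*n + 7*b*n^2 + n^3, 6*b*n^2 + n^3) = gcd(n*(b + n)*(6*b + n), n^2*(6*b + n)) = 6*b*n + n^2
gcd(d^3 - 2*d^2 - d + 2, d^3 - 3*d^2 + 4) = d^2 - d - 2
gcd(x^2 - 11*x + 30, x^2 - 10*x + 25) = x - 5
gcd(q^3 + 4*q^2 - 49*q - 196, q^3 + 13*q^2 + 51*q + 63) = q + 7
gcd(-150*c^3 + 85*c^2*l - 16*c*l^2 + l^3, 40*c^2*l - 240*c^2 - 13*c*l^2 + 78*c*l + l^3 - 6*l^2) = 5*c - l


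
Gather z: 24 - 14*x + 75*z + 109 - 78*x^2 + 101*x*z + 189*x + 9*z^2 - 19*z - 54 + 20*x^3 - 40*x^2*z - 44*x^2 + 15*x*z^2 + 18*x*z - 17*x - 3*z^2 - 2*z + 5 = 20*x^3 - 122*x^2 + 158*x + z^2*(15*x + 6) + z*(-40*x^2 + 119*x + 54) + 84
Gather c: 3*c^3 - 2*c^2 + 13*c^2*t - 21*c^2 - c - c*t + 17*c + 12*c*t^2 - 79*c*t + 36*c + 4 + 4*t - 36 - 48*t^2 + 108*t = 3*c^3 + c^2*(13*t - 23) + c*(12*t^2 - 80*t + 52) - 48*t^2 + 112*t - 32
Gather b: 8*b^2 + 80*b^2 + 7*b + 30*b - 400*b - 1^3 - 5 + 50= 88*b^2 - 363*b + 44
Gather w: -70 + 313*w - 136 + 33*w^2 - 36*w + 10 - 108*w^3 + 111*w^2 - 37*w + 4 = -108*w^3 + 144*w^2 + 240*w - 192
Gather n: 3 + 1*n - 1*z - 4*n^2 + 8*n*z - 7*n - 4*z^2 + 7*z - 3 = -4*n^2 + n*(8*z - 6) - 4*z^2 + 6*z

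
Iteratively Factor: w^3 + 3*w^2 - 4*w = (w - 1)*(w^2 + 4*w) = w*(w - 1)*(w + 4)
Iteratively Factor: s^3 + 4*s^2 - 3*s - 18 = (s - 2)*(s^2 + 6*s + 9) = (s - 2)*(s + 3)*(s + 3)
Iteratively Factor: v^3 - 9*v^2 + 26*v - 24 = (v - 2)*(v^2 - 7*v + 12) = (v - 4)*(v - 2)*(v - 3)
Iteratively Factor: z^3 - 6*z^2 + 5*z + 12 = (z - 4)*(z^2 - 2*z - 3) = (z - 4)*(z - 3)*(z + 1)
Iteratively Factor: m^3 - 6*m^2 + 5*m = (m)*(m^2 - 6*m + 5) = m*(m - 5)*(m - 1)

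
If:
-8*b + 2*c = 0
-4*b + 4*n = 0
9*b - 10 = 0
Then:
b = 10/9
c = 40/9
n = 10/9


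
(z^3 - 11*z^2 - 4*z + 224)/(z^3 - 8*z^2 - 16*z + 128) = (z - 7)/(z - 4)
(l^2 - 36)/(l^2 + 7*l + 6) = (l - 6)/(l + 1)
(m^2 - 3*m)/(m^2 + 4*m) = (m - 3)/(m + 4)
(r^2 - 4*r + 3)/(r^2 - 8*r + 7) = (r - 3)/(r - 7)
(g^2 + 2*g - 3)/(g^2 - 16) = (g^2 + 2*g - 3)/(g^2 - 16)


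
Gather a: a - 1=a - 1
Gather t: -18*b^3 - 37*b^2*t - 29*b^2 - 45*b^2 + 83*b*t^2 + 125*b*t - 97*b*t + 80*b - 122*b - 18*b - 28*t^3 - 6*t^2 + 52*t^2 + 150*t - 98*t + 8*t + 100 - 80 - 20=-18*b^3 - 74*b^2 - 60*b - 28*t^3 + t^2*(83*b + 46) + t*(-37*b^2 + 28*b + 60)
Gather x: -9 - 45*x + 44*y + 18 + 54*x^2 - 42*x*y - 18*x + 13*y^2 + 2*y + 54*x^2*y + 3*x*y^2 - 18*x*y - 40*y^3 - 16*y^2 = x^2*(54*y + 54) + x*(3*y^2 - 60*y - 63) - 40*y^3 - 3*y^2 + 46*y + 9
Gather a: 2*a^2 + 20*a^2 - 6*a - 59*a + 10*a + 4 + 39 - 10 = 22*a^2 - 55*a + 33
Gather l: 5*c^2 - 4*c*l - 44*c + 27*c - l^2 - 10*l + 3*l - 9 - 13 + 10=5*c^2 - 17*c - l^2 + l*(-4*c - 7) - 12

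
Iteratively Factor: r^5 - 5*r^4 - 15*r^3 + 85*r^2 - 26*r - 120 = (r + 4)*(r^4 - 9*r^3 + 21*r^2 + r - 30) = (r - 3)*(r + 4)*(r^3 - 6*r^2 + 3*r + 10) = (r - 5)*(r - 3)*(r + 4)*(r^2 - r - 2) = (r - 5)*(r - 3)*(r - 2)*(r + 4)*(r + 1)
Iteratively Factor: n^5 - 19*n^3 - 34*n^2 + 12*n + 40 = (n - 5)*(n^4 + 5*n^3 + 6*n^2 - 4*n - 8) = (n - 5)*(n - 1)*(n^3 + 6*n^2 + 12*n + 8) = (n - 5)*(n - 1)*(n + 2)*(n^2 + 4*n + 4) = (n - 5)*(n - 1)*(n + 2)^2*(n + 2)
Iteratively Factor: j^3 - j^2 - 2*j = (j + 1)*(j^2 - 2*j) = (j - 2)*(j + 1)*(j)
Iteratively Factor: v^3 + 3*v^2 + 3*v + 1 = (v + 1)*(v^2 + 2*v + 1) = (v + 1)^2*(v + 1)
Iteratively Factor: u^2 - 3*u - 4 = (u + 1)*(u - 4)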